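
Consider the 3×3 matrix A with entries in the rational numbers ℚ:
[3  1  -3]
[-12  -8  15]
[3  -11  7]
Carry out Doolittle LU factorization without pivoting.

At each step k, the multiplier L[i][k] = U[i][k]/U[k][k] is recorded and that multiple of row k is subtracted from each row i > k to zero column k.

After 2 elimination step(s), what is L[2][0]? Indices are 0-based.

Step 1: pivot at (0,0) is 3.
  row1 ← row1 − (-4)·row0  ⇒  L[1][0]=-4, U row1=(0, -4, 3)
  row2 ← row2 − (1)·row0  ⇒  L[2][0]=1, U row2=(0, -12, 10)
Step 2: pivot at (1,1) is -4.
  row2 ← row2 − (3)·row1  ⇒  L[2][1]=3, U row2=(0, 0, 1)

L[2][0] = 1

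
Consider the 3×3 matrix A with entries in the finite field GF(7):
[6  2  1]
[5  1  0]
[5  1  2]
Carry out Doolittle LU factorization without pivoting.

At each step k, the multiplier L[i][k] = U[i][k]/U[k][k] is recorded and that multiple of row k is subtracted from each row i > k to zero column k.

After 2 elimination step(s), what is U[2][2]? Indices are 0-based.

U[2][2] = 2

[col 0] pivot 6
  R1 -= 2*R0 → (0, 4, 5)  (L[1][0] := 2)
  R2 -= 2*R0 → (0, 4, 0)  (L[2][0] := 2)
[col 1] pivot 4
  R2 -= 1*R1 → (0, 0, 2)  (L[2][1] := 1)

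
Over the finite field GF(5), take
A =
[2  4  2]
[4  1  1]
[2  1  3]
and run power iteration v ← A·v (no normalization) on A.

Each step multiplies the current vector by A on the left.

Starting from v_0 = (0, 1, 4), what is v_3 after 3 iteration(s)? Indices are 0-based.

v_0 = (0, 1, 4).
v_1 = A·v_0 = (2, 0, 3).
v_2 = A·v_1 = (0, 1, 3).
v_3 = A·v_2 = (0, 4, 0).

v_3 = (0, 4, 0)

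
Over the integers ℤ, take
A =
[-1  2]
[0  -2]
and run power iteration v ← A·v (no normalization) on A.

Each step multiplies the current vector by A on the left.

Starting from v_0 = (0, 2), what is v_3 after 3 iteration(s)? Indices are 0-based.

v_3 = (28, -16)

v_0 = (0, 2).
v_1 = A·v_0 = (4, -4).
v_2 = A·v_1 = (-12, 8).
v_3 = A·v_2 = (28, -16).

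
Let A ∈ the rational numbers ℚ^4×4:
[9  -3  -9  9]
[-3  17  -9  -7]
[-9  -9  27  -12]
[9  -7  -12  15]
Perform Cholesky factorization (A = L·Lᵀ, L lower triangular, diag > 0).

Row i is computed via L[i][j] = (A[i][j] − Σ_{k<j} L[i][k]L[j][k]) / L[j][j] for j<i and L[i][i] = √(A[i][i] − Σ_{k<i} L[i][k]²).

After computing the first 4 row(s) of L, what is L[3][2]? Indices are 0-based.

Step 1: L[0][0] = √(9) = 3.
  L[1][0] = (-3) / L[0][0] = -1.
Step 2: L[1][1] = √(16) = 4.
  L[2][0] = (-9) / L[0][0] = -3.
  L[2][1] = (-12) / L[1][1] = -3.
Step 3: L[2][2] = √(9) = 3.
  L[3][0] = (9) / L[0][0] = 3.
  L[3][1] = (-4) / L[1][1] = -1.
  L[3][2] = (-6) / L[2][2] = -2.
Step 4: L[3][3] = √(1) = 1.

L[3][2] = -2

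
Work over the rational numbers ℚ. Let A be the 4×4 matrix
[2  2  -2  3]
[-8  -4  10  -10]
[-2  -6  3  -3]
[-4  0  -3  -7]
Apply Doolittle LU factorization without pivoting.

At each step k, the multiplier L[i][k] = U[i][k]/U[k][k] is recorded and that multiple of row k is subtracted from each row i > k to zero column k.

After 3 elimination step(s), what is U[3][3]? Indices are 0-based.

[col 0] pivot 2
  R1 -= -4*R0 → (0, 4, 2, 2)  (L[1][0] := -4)
  R2 -= -1*R0 → (0, -4, 1, 0)  (L[2][0] := -1)
  R3 -= -2*R0 → (0, 4, -7, -1)  (L[3][0] := -2)
[col 1] pivot 4
  R2 -= -1*R1 → (0, 0, 3, 2)  (L[2][1] := -1)
  R3 -= 1*R1 → (0, 0, -9, -3)  (L[3][1] := 1)
[col 2] pivot 3
  R3 -= -3*R2 → (0, 0, 0, 3)  (L[3][2] := -3)

U[3][3] = 3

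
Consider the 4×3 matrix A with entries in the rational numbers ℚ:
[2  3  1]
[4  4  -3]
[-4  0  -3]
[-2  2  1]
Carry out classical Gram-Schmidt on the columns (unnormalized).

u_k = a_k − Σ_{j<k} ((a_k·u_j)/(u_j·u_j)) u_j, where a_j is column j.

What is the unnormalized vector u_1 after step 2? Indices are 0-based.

Step 1: u_0 = a_0 = (2, 4, -4, -2).
Step 2: u_1 = a_1 − (9/20)·u_0 = (21/10, 11/5, 9/5, 29/10).

u_1 = (21/10, 11/5, 9/5, 29/10)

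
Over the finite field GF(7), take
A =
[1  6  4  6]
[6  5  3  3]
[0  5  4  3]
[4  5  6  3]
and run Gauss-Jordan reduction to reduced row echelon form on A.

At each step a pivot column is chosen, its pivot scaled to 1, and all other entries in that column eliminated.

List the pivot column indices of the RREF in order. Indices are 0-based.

pivot(0,0)=1: scale R0 → (1, 6, 4, 6)
  clear (1,0): R1 −= (6)R0 → (0, 4, 0, 2)
  clear (3,0): R3 −= (4)R0 → (0, 2, 4, 0)
pivot(1,1)=4: scale R1 → (0, 1, 0, 4)
  clear (0,1): R0 −= (6)R1 → (1, 0, 4, 3)
  clear (2,1): R2 −= (5)R1 → (0, 0, 4, 4)
  clear (3,1): R3 −= (2)R1 → (0, 0, 4, 6)
pivot(2,2)=4: scale R2 → (0, 0, 1, 1)
  clear (0,2): R0 −= (4)R2 → (1, 0, 0, 6)
  clear (3,2): R3 −= (4)R2 → (0, 0, 0, 2)
pivot(3,3)=2: scale R3 → (0, 0, 0, 1)
  clear (0,3): R0 −= (6)R3 → (1, 0, 0, 0)
  clear (1,3): R1 −= (4)R3 → (0, 1, 0, 0)
  clear (2,3): R2 −= (1)R3 → (0, 0, 1, 0)

pivot columns: 0, 1, 2, 3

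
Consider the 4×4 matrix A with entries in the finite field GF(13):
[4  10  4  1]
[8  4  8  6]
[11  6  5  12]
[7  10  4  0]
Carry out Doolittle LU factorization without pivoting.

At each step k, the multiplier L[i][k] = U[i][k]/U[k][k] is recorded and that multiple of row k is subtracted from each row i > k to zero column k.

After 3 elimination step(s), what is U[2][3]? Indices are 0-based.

k=0: U[0][0]=4
  eliminate (1,0): mult=2, new row 1: (0, 10, 0, 4); set L[1][0]=2
  eliminate (2,0): mult=6, new row 2: (0, 11, 7, 6); set L[2][0]=6
  eliminate (3,0): mult=5, new row 3: (0, 12, 10, 8); set L[3][0]=5
k=1: U[1][1]=10
  eliminate (2,1): mult=5, new row 2: (0, 0, 7, 12); set L[2][1]=5
  eliminate (3,1): mult=9, new row 3: (0, 0, 10, 11); set L[3][1]=9
k=2: U[2][2]=7
  eliminate (3,2): mult=7, new row 3: (0, 0, 0, 5); set L[3][2]=7

U[2][3] = 12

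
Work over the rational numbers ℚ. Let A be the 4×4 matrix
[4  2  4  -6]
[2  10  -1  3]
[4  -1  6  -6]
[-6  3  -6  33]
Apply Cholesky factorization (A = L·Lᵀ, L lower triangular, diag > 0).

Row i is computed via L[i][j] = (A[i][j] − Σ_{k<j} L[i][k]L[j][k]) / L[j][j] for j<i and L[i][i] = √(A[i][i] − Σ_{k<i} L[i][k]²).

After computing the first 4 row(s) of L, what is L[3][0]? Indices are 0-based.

L[3][0] = -3

Step 1: L[0][0] = √(4) = 2.
  L[1][0] = (2) / L[0][0] = 1.
Step 2: L[1][1] = √(9) = 3.
  L[2][0] = (4) / L[0][0] = 2.
  L[2][1] = (-3) / L[1][1] = -1.
Step 3: L[2][2] = √(1) = 1.
  L[3][0] = (-6) / L[0][0] = -3.
  L[3][1] = (6) / L[1][1] = 2.
  L[3][2] = (2) / L[2][2] = 2.
Step 4: L[3][3] = √(16) = 4.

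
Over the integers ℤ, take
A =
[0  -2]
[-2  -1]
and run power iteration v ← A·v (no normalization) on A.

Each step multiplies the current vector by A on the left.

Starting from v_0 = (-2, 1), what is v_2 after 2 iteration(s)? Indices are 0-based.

v_0 = (-2, 1).
v_1 = A·v_0 = (-2, 3).
v_2 = A·v_1 = (-6, 1).

v_2 = (-6, 1)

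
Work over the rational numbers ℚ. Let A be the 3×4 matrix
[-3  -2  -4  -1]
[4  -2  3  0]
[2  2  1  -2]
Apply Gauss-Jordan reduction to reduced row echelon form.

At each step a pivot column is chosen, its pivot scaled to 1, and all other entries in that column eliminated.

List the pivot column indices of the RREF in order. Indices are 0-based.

pivot(0,0)=-3: scale R0 → (1, 2/3, 4/3, 1/3)
  clear (1,0): R1 −= (4)R0 → (0, -14/3, -7/3, -4/3)
  clear (2,0): R2 −= (2)R0 → (0, 2/3, -5/3, -8/3)
pivot(1,1)=-14/3: scale R1 → (0, 1, 1/2, 2/7)
  clear (0,1): R0 −= (2/3)R1 → (1, 0, 1, 1/7)
  clear (2,1): R2 −= (2/3)R1 → (0, 0, -2, -20/7)
pivot(2,2)=-2: scale R2 → (0, 0, 1, 10/7)
  clear (0,2): R0 −= (1)R2 → (1, 0, 0, -9/7)
  clear (1,2): R1 −= (1/2)R2 → (0, 1, 0, -3/7)

pivot columns: 0, 1, 2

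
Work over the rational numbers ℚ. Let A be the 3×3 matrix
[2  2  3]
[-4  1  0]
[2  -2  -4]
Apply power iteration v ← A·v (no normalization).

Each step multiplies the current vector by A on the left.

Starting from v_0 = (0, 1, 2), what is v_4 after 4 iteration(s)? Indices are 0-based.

v_4 = (-348, -287, 830)

v_0 = (0, 1, 2).
v_1 = A·v_0 = (8, 1, -10).
v_2 = A·v_1 = (-12, -31, 54).
v_3 = A·v_2 = (76, 17, -178).
v_4 = A·v_3 = (-348, -287, 830).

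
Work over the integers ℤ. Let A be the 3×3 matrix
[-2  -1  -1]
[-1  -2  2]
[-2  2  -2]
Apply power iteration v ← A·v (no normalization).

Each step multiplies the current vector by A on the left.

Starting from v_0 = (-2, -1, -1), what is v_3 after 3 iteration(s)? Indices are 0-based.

v_0 = (-2, -1, -1).
v_1 = A·v_0 = (6, 2, 4).
v_2 = A·v_1 = (-18, -2, -16).
v_3 = A·v_2 = (54, -10, 64).

v_3 = (54, -10, 64)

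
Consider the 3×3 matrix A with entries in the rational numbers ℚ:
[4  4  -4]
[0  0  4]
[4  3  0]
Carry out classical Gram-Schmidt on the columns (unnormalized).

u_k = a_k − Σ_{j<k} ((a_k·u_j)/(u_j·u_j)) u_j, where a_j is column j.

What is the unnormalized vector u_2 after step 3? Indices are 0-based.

u_2 = (0, 4, 0)

Step 1: u_0 = a_0 = (4, 0, 4).
Step 2: u_1 = a_1 − (7/8)·u_0 = (1/2, 0, -1/2).
Step 3: u_2 = a_2 − (-1/2)·u_0 − (-4)·u_1 = (0, 4, 0).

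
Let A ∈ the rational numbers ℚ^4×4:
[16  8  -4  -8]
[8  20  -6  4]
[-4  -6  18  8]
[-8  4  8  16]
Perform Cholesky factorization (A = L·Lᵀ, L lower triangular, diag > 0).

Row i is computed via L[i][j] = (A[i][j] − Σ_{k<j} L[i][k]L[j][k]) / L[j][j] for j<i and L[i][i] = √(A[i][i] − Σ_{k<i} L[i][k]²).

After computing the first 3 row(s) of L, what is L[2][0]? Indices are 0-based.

Step 1: L[0][0] = √(16) = 4.
  L[1][0] = (8) / L[0][0] = 2.
Step 2: L[1][1] = √(16) = 4.
  L[2][0] = (-4) / L[0][0] = -1.
  L[2][1] = (-4) / L[1][1] = -1.
Step 3: L[2][2] = √(16) = 4.

L[2][0] = -1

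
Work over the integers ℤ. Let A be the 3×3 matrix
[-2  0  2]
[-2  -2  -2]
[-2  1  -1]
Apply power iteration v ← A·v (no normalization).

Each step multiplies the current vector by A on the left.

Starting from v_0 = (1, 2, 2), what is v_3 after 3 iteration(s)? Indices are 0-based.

v_3 = (-8, 0, 48)

v_0 = (1, 2, 2).
v_1 = A·v_0 = (2, -10, -2).
v_2 = A·v_1 = (-8, 20, -12).
v_3 = A·v_2 = (-8, 0, 48).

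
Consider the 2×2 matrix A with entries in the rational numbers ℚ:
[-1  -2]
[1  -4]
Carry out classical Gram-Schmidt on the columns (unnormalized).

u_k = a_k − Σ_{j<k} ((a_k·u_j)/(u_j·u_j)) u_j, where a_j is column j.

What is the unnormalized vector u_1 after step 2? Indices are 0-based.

Step 1: u_0 = a_0 = (-1, 1).
Step 2: u_1 = a_1 − (-1)·u_0 = (-3, -3).

u_1 = (-3, -3)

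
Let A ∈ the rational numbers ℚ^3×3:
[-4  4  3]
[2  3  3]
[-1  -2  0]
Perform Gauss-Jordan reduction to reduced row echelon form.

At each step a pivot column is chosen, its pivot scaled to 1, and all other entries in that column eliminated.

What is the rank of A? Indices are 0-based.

rank = 3

step 1: normalize row 0 (÷-4) = (1, -1, -3/4)
  row 1: subtract 2×row0 = (0, 5, 9/2)
  row 2: subtract -1×row0 = (0, -3, -3/4)
step 2: normalize row 1 (÷5) = (0, 1, 9/10)
  row 0: subtract -1×row1 = (1, 0, 3/20)
  row 2: subtract -3×row1 = (0, 0, 39/20)
step 3: normalize row 2 (÷39/20) = (0, 0, 1)
  row 0: subtract 3/20×row2 = (1, 0, 0)
  row 1: subtract 9/10×row2 = (0, 1, 0)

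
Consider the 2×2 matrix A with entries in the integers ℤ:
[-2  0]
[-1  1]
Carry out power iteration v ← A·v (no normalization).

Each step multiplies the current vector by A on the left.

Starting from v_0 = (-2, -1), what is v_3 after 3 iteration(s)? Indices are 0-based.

v_3 = (16, 5)

v_0 = (-2, -1).
v_1 = A·v_0 = (4, 1).
v_2 = A·v_1 = (-8, -3).
v_3 = A·v_2 = (16, 5).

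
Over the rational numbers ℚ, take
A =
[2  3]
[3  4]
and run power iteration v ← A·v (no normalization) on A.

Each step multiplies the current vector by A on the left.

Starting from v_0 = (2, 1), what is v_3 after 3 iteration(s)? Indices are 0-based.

v_3 = (271, 376)

v_0 = (2, 1).
v_1 = A·v_0 = (7, 10).
v_2 = A·v_1 = (44, 61).
v_3 = A·v_2 = (271, 376).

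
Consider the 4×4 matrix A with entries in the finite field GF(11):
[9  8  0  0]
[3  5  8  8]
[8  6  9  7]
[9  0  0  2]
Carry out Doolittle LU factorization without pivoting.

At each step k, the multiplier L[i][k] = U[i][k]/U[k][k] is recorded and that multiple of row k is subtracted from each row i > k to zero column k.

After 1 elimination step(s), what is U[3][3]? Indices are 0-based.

U[3][3] = 2

k=0: U[0][0]=9
  eliminate (1,0): mult=4, new row 1: (0, 6, 8, 8); set L[1][0]=4
  eliminate (2,0): mult=7, new row 2: (0, 5, 9, 7); set L[2][0]=7
  eliminate (3,0): mult=1, new row 3: (0, 3, 0, 2); set L[3][0]=1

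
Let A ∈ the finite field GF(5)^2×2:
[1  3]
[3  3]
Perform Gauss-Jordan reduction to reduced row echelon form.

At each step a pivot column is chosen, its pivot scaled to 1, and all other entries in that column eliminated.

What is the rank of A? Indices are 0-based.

step 1: normalize row 0 (÷1) = (1, 3)
  row 1: subtract 3×row0 = (0, 4)
step 2: normalize row 1 (÷4) = (0, 1)
  row 0: subtract 3×row1 = (1, 0)

rank = 2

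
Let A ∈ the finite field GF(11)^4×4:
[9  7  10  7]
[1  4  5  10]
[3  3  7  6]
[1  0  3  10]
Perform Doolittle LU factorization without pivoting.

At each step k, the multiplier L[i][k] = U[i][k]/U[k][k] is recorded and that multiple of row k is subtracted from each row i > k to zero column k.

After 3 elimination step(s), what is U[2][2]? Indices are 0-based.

U[2][2] = 4

k=0: U[0][0]=9
  eliminate (1,0): mult=5, new row 1: (0, 2, 10, 8); set L[1][0]=5
  eliminate (2,0): mult=4, new row 2: (0, 8, 0, 0); set L[2][0]=4
  eliminate (3,0): mult=5, new row 3: (0, 9, 8, 8); set L[3][0]=5
k=1: U[1][1]=2
  eliminate (2,1): mult=4, new row 2: (0, 0, 4, 1); set L[2][1]=4
  eliminate (3,1): mult=10, new row 3: (0, 0, 7, 5); set L[3][1]=10
k=2: U[2][2]=4
  eliminate (3,2): mult=10, new row 3: (0, 0, 0, 6); set L[3][2]=10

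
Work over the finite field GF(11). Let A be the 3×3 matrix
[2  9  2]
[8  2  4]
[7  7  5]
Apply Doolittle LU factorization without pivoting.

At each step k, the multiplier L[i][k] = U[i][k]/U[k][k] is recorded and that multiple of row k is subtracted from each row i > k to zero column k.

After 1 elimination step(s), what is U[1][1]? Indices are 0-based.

U[1][1] = 10

[col 0] pivot 2
  R1 -= 4*R0 → (0, 10, 7)  (L[1][0] := 4)
  R2 -= 9*R0 → (0, 3, 9)  (L[2][0] := 9)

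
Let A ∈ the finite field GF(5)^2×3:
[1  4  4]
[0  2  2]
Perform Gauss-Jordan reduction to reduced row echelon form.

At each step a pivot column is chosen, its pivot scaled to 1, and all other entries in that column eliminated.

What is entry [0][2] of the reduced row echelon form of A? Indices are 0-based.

M[0][2] = 0

[1] R0 /= 1  ⇒  (1, 4, 4)
[2] R1 /= 2  ⇒  (0, 1, 1)
     R0 -= 4·R1  ⇒  (1, 0, 0)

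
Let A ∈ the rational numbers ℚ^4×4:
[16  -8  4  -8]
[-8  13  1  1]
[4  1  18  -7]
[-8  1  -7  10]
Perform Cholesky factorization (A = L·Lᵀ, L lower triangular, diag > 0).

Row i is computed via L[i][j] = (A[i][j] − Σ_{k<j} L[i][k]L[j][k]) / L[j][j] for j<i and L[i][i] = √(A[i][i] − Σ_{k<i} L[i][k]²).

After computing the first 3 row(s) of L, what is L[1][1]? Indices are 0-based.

L[1][1] = 3

Step 1: L[0][0] = √(16) = 4.
  L[1][0] = (-8) / L[0][0] = -2.
Step 2: L[1][1] = √(9) = 3.
  L[2][0] = (4) / L[0][0] = 1.
  L[2][1] = (3) / L[1][1] = 1.
Step 3: L[2][2] = √(16) = 4.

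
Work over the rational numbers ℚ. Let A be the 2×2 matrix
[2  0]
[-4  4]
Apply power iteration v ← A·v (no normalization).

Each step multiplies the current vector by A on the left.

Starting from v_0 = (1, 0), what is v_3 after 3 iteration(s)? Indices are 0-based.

v_0 = (1, 0).
v_1 = A·v_0 = (2, -4).
v_2 = A·v_1 = (4, -24).
v_3 = A·v_2 = (8, -112).

v_3 = (8, -112)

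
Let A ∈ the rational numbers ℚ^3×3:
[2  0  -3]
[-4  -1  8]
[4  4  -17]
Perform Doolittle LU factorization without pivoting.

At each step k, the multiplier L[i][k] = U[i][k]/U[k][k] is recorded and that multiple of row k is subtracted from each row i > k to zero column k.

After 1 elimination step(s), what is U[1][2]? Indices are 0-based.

Step 1: pivot at (0,0) is 2.
  row1 ← row1 − (-2)·row0  ⇒  L[1][0]=-2, U row1=(0, -1, 2)
  row2 ← row2 − (2)·row0  ⇒  L[2][0]=2, U row2=(0, 4, -11)

U[1][2] = 2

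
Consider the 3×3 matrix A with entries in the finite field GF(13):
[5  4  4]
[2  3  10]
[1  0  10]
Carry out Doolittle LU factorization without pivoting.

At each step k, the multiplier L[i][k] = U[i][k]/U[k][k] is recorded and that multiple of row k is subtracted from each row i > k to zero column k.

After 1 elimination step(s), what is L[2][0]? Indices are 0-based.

Step 1: pivot at (0,0) is 5.
  row1 ← row1 − (3)·row0  ⇒  L[1][0]=3, U row1=(0, 4, 11)
  row2 ← row2 − (8)·row0  ⇒  L[2][0]=8, U row2=(0, 7, 4)

L[2][0] = 8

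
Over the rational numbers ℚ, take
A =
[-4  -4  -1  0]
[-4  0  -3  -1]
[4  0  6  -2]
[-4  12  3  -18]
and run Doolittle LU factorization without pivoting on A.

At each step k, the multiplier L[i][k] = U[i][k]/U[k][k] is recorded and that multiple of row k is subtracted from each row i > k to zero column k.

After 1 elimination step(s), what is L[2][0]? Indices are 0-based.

L[2][0] = -1

k=0: U[0][0]=-4
  eliminate (1,0): mult=1, new row 1: (0, 4, -2, -1); set L[1][0]=1
  eliminate (2,0): mult=-1, new row 2: (0, -4, 5, -2); set L[2][0]=-1
  eliminate (3,0): mult=1, new row 3: (0, 16, 4, -18); set L[3][0]=1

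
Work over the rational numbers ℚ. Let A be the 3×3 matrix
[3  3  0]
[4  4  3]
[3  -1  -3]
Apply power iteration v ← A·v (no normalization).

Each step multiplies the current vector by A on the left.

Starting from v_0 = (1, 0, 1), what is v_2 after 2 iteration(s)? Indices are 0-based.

v_0 = (1, 0, 1).
v_1 = A·v_0 = (3, 7, 0).
v_2 = A·v_1 = (30, 40, 2).

v_2 = (30, 40, 2)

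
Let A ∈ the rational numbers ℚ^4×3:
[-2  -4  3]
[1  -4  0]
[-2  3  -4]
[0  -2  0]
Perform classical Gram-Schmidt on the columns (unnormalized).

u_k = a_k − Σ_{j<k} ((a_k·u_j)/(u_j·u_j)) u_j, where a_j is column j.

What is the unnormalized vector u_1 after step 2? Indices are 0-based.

u_1 = (-40/9, -34/9, 23/9, -2)

Step 1: u_0 = a_0 = (-2, 1, -2, 0).
Step 2: u_1 = a_1 − (-2/9)·u_0 = (-40/9, -34/9, 23/9, -2).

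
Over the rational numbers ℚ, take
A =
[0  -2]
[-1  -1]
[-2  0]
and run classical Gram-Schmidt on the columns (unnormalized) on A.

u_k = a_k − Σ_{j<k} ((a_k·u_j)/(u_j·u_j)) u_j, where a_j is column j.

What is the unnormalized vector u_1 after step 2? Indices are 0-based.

u_1 = (-2, -4/5, 2/5)

Step 1: u_0 = a_0 = (0, -1, -2).
Step 2: u_1 = a_1 − (1/5)·u_0 = (-2, -4/5, 2/5).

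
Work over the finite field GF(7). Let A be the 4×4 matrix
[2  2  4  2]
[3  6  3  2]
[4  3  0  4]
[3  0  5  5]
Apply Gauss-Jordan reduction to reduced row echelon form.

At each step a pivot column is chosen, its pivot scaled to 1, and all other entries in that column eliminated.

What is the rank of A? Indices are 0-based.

pivot(0,0)=2: scale R0 → (1, 1, 2, 1)
  clear (1,0): R1 −= (3)R0 → (0, 3, 4, 6)
  clear (2,0): R2 −= (4)R0 → (0, 6, 6, 0)
  clear (3,0): R3 −= (3)R0 → (0, 4, 6, 2)
pivot(1,1)=3: scale R1 → (0, 1, 6, 2)
  clear (0,1): R0 −= (1)R1 → (1, 0, 3, 6)
  clear (2,1): R2 −= (6)R1 → (0, 0, 5, 2)
  clear (3,1): R3 −= (4)R1 → (0, 0, 3, 1)
pivot(2,2)=5: scale R2 → (0, 0, 1, 6)
  clear (0,2): R0 −= (3)R2 → (1, 0, 0, 2)
  clear (1,2): R1 −= (6)R2 → (0, 1, 0, 1)
  clear (3,2): R3 −= (3)R2 → (0, 0, 0, 4)
pivot(3,3)=4: scale R3 → (0, 0, 0, 1)
  clear (0,3): R0 −= (2)R3 → (1, 0, 0, 0)
  clear (1,3): R1 −= (1)R3 → (0, 1, 0, 0)
  clear (2,3): R2 −= (6)R3 → (0, 0, 1, 0)

rank = 4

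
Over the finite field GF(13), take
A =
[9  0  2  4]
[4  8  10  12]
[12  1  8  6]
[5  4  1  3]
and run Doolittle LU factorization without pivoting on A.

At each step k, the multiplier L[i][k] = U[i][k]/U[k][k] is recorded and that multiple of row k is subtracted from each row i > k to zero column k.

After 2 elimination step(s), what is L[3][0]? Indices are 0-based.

[col 0] pivot 9
  R1 -= 12*R0 → (0, 8, 12, 3)  (L[1][0] := 12)
  R2 -= 10*R0 → (0, 1, 1, 5)  (L[2][0] := 10)
  R3 -= 2*R0 → (0, 4, 10, 8)  (L[3][0] := 2)
[col 1] pivot 8
  R2 -= 5*R1 → (0, 0, 6, 3)  (L[2][1] := 5)
  R3 -= 7*R1 → (0, 0, 4, 0)  (L[3][1] := 7)

L[3][0] = 2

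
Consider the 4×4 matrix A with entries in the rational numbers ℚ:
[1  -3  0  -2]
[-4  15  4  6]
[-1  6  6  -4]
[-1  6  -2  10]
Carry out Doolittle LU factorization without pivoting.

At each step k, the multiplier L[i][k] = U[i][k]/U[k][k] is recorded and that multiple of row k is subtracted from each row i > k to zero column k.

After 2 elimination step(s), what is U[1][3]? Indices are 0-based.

U[1][3] = -2

Step 1: pivot at (0,0) is 1.
  row1 ← row1 − (-4)·row0  ⇒  L[1][0]=-4, U row1=(0, 3, 4, -2)
  row2 ← row2 − (-1)·row0  ⇒  L[2][0]=-1, U row2=(0, 3, 6, -6)
  row3 ← row3 − (-1)·row0  ⇒  L[3][0]=-1, U row3=(0, 3, -2, 8)
Step 2: pivot at (1,1) is 3.
  row2 ← row2 − (1)·row1  ⇒  L[2][1]=1, U row2=(0, 0, 2, -4)
  row3 ← row3 − (1)·row1  ⇒  L[3][1]=1, U row3=(0, 0, -6, 10)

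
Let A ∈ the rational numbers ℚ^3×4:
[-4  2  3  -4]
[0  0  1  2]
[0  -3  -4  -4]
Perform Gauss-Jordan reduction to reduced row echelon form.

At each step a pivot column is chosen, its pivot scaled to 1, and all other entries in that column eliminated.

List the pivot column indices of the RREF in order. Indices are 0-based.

pivot columns: 0, 1, 2

[1] R0 /= -4  ⇒  (1, -1/2, -3/4, 1)
[2] R1 <-> R2
[2] R1 /= -3  ⇒  (0, 1, 4/3, 4/3)
     R0 -= -1/2·R1  ⇒  (1, 0, -1/12, 5/3)
[3] R2 /= 1  ⇒  (0, 0, 1, 2)
     R0 -= -1/12·R2  ⇒  (1, 0, 0, 11/6)
     R1 -= 4/3·R2  ⇒  (0, 1, 0, -4/3)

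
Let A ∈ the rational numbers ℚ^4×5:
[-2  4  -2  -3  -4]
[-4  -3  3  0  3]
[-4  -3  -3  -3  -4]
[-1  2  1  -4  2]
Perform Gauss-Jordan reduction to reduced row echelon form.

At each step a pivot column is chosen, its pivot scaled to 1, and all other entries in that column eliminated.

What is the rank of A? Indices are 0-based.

rank = 4

pivot(0,0)=-2: scale R0 → (1, -2, 1, 3/2, 2)
  clear (1,0): R1 −= (-4)R0 → (0, -11, 7, 6, 11)
  clear (2,0): R2 −= (-4)R0 → (0, -11, 1, 3, 4)
  clear (3,0): R3 −= (-1)R0 → (0, 0, 2, -5/2, 4)
pivot(1,1)=-11: scale R1 → (0, 1, -7/11, -6/11, -1)
  clear (0,1): R0 −= (-2)R1 → (1, 0, -3/11, 9/22, 0)
  clear (2,1): R2 −= (-11)R1 → (0, 0, -6, -3, -7)
pivot(2,2)=-6: scale R2 → (0, 0, 1, 1/2, 7/6)
  clear (0,2): R0 −= (-3/11)R2 → (1, 0, 0, 6/11, 7/22)
  clear (1,2): R1 −= (-7/11)R2 → (0, 1, 0, -5/22, -17/66)
  clear (3,2): R3 −= (2)R2 → (0, 0, 0, -7/2, 5/3)
pivot(3,3)=-7/2: scale R3 → (0, 0, 0, 1, -10/21)
  clear (0,3): R0 −= (6/11)R3 → (1, 0, 0, 0, 89/154)
  clear (1,3): R1 −= (-5/22)R3 → (0, 1, 0, 0, -169/462)
  clear (2,3): R2 −= (1/2)R3 → (0, 0, 1, 0, 59/42)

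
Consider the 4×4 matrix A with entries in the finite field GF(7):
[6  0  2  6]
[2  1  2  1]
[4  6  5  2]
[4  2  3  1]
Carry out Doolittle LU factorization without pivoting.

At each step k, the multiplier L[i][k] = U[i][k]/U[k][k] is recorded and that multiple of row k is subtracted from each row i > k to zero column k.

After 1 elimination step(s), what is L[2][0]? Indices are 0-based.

L[2][0] = 3

k=0: U[0][0]=6
  eliminate (1,0): mult=5, new row 1: (0, 1, 6, 6); set L[1][0]=5
  eliminate (2,0): mult=3, new row 2: (0, 6, 6, 5); set L[2][0]=3
  eliminate (3,0): mult=3, new row 3: (0, 2, 4, 4); set L[3][0]=3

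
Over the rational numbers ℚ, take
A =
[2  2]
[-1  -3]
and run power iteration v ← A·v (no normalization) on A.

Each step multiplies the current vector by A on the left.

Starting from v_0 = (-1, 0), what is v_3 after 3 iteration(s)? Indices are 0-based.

v_3 = (-6, 5)

v_0 = (-1, 0).
v_1 = A·v_0 = (-2, 1).
v_2 = A·v_1 = (-2, -1).
v_3 = A·v_2 = (-6, 5).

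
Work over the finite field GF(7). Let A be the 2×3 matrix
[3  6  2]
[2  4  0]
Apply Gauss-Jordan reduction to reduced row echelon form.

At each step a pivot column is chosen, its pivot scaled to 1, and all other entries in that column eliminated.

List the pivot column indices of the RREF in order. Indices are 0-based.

pivot columns: 0, 2

pivot(0,0)=3: scale R0 → (1, 2, 3)
  clear (1,0): R1 −= (2)R0 → (0, 0, 1)
col 1: no nonzero at/below row 1; advance.
pivot(1,2)=1: scale R1 → (0, 0, 1)
  clear (0,2): R0 −= (3)R1 → (1, 2, 0)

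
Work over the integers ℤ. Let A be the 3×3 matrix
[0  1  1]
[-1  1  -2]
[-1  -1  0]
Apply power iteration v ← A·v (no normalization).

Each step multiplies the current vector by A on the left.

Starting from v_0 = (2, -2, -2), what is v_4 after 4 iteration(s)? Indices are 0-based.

v_0 = (2, -2, -2).
v_1 = A·v_0 = (-4, 0, 0).
v_2 = A·v_1 = (0, 4, 4).
v_3 = A·v_2 = (8, -4, -4).
v_4 = A·v_3 = (-8, -4, -4).

v_4 = (-8, -4, -4)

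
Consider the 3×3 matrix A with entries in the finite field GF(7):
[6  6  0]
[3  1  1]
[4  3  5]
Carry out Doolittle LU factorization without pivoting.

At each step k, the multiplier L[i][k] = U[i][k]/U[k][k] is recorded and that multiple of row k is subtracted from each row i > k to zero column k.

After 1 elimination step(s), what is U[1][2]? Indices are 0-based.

[col 0] pivot 6
  R1 -= 4*R0 → (0, 5, 1)  (L[1][0] := 4)
  R2 -= 3*R0 → (0, 6, 5)  (L[2][0] := 3)

U[1][2] = 1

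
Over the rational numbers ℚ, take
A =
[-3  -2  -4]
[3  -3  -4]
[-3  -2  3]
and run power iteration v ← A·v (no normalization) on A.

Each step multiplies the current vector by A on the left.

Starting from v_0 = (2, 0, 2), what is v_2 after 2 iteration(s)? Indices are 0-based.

v_0 = (2, 0, 2).
v_1 = A·v_0 = (-14, -2, 0).
v_2 = A·v_1 = (46, -36, 46).

v_2 = (46, -36, 46)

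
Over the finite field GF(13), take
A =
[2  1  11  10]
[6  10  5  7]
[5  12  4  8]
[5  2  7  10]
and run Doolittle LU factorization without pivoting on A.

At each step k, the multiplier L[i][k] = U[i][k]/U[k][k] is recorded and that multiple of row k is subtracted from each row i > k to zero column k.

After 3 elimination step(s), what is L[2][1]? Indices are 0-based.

k=0: U[0][0]=2
  eliminate (1,0): mult=3, new row 1: (0, 7, 11, 3); set L[1][0]=3
  eliminate (2,0): mult=9, new row 2: (0, 3, 9, 9); set L[2][0]=9
  eliminate (3,0): mult=9, new row 3: (0, 6, 12, 11); set L[3][0]=9
k=1: U[1][1]=7
  eliminate (2,1): mult=6, new row 2: (0, 0, 8, 4); set L[2][1]=6
  eliminate (3,1): mult=12, new row 3: (0, 0, 10, 1); set L[3][1]=12
k=2: U[2][2]=8
  eliminate (3,2): mult=11, new row 3: (0, 0, 0, 9); set L[3][2]=11

L[2][1] = 6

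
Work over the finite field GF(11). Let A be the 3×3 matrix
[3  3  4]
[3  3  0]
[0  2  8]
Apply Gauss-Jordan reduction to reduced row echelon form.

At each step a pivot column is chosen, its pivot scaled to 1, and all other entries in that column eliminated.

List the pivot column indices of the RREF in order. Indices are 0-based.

pivot columns: 0, 1, 2

[1] R0 /= 3  ⇒  (1, 1, 5)
     R1 -= 3·R0  ⇒  (0, 0, 7)
[2] R1 <-> R2
[2] R1 /= 2  ⇒  (0, 1, 4)
     R0 -= 1·R1  ⇒  (1, 0, 1)
[3] R2 /= 7  ⇒  (0, 0, 1)
     R0 -= 1·R2  ⇒  (1, 0, 0)
     R1 -= 4·R2  ⇒  (0, 1, 0)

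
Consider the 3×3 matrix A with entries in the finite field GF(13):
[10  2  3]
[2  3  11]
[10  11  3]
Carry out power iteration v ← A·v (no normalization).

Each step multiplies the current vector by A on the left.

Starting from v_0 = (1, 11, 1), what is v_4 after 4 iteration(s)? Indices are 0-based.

v_0 = (1, 11, 1).
v_1 = A·v_0 = (9, 7, 4).
v_2 = A·v_1 = (12, 5, 10).
v_3 = A·v_2 = (4, 6, 10).
v_4 = A·v_3 = (4, 6, 6).

v_4 = (4, 6, 6)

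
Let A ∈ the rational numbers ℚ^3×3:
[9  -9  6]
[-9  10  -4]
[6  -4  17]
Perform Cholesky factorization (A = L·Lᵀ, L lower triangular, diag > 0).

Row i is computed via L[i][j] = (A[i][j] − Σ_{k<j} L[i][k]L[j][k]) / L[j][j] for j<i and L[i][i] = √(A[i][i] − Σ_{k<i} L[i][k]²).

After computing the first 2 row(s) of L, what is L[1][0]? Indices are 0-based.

Step 1: L[0][0] = √(9) = 3.
  L[1][0] = (-9) / L[0][0] = -3.
Step 2: L[1][1] = √(1) = 1.

L[1][0] = -3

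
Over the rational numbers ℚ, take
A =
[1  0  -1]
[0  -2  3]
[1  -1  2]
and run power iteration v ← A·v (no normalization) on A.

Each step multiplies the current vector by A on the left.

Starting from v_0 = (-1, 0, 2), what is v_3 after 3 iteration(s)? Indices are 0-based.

v_0 = (-1, 0, 2).
v_1 = A·v_0 = (-3, 6, 3).
v_2 = A·v_1 = (-6, -3, -3).
v_3 = A·v_2 = (-3, -3, -9).

v_3 = (-3, -3, -9)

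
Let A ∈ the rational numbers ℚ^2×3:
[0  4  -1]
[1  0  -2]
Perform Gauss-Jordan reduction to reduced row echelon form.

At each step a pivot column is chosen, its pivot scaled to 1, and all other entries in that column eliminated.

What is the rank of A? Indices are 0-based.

rank = 2

pivot(0,0): swap R0↔R1
pivot(0,0)=1: scale R0 → (1, 0, -2)
pivot(1,1)=4: scale R1 → (0, 1, -1/4)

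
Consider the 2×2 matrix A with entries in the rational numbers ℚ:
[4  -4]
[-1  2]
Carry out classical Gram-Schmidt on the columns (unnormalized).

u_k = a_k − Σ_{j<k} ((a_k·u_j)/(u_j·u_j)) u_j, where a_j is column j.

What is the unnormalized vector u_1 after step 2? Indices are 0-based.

Step 1: u_0 = a_0 = (4, -1).
Step 2: u_1 = a_1 − (-18/17)·u_0 = (4/17, 16/17).

u_1 = (4/17, 16/17)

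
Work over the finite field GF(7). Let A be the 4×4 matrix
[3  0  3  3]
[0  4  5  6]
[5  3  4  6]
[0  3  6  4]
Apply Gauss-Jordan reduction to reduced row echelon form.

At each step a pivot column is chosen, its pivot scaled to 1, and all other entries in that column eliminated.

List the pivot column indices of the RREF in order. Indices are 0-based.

pivot(0,0)=3: scale R0 → (1, 0, 1, 1)
  clear (2,0): R2 −= (5)R0 → (0, 3, 6, 1)
pivot(1,1)=4: scale R1 → (0, 1, 3, 5)
  clear (2,1): R2 −= (3)R1 → (0, 0, 4, 0)
  clear (3,1): R3 −= (3)R1 → (0, 0, 4, 3)
pivot(2,2)=4: scale R2 → (0, 0, 1, 0)
  clear (0,2): R0 −= (1)R2 → (1, 0, 0, 1)
  clear (1,2): R1 −= (3)R2 → (0, 1, 0, 5)
  clear (3,2): R3 −= (4)R2 → (0, 0, 0, 3)
pivot(3,3)=3: scale R3 → (0, 0, 0, 1)
  clear (0,3): R0 −= (1)R3 → (1, 0, 0, 0)
  clear (1,3): R1 −= (5)R3 → (0, 1, 0, 0)

pivot columns: 0, 1, 2, 3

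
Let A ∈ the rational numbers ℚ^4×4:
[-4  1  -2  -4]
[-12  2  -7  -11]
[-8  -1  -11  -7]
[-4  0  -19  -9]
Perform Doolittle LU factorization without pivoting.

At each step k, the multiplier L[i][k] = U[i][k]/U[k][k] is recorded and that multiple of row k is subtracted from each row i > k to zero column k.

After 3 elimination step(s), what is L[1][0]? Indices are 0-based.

L[1][0] = 3

Step 1: pivot at (0,0) is -4.
  row1 ← row1 − (3)·row0  ⇒  L[1][0]=3, U row1=(0, -1, -1, 1)
  row2 ← row2 − (2)·row0  ⇒  L[2][0]=2, U row2=(0, -3, -7, 1)
  row3 ← row3 − (1)·row0  ⇒  L[3][0]=1, U row3=(0, -1, -17, -5)
Step 2: pivot at (1,1) is -1.
  row2 ← row2 − (3)·row1  ⇒  L[2][1]=3, U row2=(0, 0, -4, -2)
  row3 ← row3 − (1)·row1  ⇒  L[3][1]=1, U row3=(0, 0, -16, -6)
Step 3: pivot at (2,2) is -4.
  row3 ← row3 − (4)·row2  ⇒  L[3][2]=4, U row3=(0, 0, 0, 2)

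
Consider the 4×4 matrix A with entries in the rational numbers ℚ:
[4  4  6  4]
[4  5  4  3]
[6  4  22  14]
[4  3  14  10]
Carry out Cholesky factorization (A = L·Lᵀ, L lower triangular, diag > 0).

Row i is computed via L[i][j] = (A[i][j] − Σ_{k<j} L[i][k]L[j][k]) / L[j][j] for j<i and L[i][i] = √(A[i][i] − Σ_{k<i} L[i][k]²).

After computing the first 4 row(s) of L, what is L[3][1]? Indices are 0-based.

Step 1: L[0][0] = √(4) = 2.
  L[1][0] = (4) / L[0][0] = 2.
Step 2: L[1][1] = √(1) = 1.
  L[2][0] = (6) / L[0][0] = 3.
  L[2][1] = (-2) / L[1][1] = -2.
Step 3: L[2][2] = √(9) = 3.
  L[3][0] = (4) / L[0][0] = 2.
  L[3][1] = (-1) / L[1][1] = -1.
  L[3][2] = (6) / L[2][2] = 2.
Step 4: L[3][3] = √(1) = 1.

L[3][1] = -1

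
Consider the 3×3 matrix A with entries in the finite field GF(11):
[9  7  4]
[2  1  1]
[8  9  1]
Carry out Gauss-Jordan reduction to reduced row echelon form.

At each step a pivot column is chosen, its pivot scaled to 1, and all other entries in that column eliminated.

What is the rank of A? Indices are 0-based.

[1] R0 /= 9  ⇒  (1, 2, 9)
     R1 -= 2·R0  ⇒  (0, 8, 5)
     R2 -= 8·R0  ⇒  (0, 4, 6)
[2] R1 /= 8  ⇒  (0, 1, 2)
     R0 -= 2·R1  ⇒  (1, 0, 5)
     R2 -= 4·R1  ⇒  (0, 0, 9)
[3] R2 /= 9  ⇒  (0, 0, 1)
     R0 -= 5·R2  ⇒  (1, 0, 0)
     R1 -= 2·R2  ⇒  (0, 1, 0)

rank = 3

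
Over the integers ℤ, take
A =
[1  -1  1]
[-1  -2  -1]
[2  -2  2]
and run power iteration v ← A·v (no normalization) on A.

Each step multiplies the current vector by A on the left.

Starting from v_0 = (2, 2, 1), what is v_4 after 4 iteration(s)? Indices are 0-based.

v_4 = (109, 47, 218)

v_0 = (2, 2, 1).
v_1 = A·v_0 = (1, -7, 2).
v_2 = A·v_1 = (10, 11, 20).
v_3 = A·v_2 = (19, -52, 38).
v_4 = A·v_3 = (109, 47, 218).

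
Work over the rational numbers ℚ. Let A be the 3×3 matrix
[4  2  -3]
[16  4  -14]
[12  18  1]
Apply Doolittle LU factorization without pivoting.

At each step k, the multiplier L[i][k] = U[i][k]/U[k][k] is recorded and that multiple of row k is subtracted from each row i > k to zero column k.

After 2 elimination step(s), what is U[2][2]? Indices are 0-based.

U[2][2] = 4

k=0: U[0][0]=4
  eliminate (1,0): mult=4, new row 1: (0, -4, -2); set L[1][0]=4
  eliminate (2,0): mult=3, new row 2: (0, 12, 10); set L[2][0]=3
k=1: U[1][1]=-4
  eliminate (2,1): mult=-3, new row 2: (0, 0, 4); set L[2][1]=-3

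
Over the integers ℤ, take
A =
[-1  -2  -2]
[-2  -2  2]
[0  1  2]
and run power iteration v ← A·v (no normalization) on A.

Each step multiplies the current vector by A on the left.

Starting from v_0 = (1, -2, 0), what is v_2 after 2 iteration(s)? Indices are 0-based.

v_2 = (-3, -14, -2)

v_0 = (1, -2, 0).
v_1 = A·v_0 = (3, 2, -2).
v_2 = A·v_1 = (-3, -14, -2).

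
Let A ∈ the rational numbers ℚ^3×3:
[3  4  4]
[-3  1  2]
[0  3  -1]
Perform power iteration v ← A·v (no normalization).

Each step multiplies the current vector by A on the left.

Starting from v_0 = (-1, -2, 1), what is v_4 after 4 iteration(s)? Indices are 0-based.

v_0 = (-1, -2, 1).
v_1 = A·v_0 = (-7, 3, -7).
v_2 = A·v_1 = (-37, 10, 16).
v_3 = A·v_2 = (-7, 153, 14).
v_4 = A·v_3 = (647, 202, 445).

v_4 = (647, 202, 445)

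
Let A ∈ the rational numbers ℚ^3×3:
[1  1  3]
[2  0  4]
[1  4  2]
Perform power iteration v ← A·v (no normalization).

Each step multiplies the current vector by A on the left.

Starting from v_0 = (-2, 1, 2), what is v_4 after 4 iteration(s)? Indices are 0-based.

v_0 = (-2, 1, 2).
v_1 = A·v_0 = (5, 4, 6).
v_2 = A·v_1 = (27, 34, 33).
v_3 = A·v_2 = (160, 186, 229).
v_4 = A·v_3 = (1033, 1236, 1362).

v_4 = (1033, 1236, 1362)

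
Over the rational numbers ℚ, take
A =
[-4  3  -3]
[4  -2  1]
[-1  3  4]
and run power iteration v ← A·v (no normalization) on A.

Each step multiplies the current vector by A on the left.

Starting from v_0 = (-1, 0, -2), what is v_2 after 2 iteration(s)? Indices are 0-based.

v_0 = (-1, 0, -2).
v_1 = A·v_0 = (10, -6, -7).
v_2 = A·v_1 = (-37, 45, -56).

v_2 = (-37, 45, -56)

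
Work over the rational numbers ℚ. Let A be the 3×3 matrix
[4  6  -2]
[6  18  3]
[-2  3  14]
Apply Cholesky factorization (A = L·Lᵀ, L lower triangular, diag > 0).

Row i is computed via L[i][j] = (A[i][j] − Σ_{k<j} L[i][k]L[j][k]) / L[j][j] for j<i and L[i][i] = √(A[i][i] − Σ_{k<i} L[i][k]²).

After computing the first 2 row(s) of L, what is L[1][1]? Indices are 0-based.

Step 1: L[0][0] = √(4) = 2.
  L[1][0] = (6) / L[0][0] = 3.
Step 2: L[1][1] = √(9) = 3.

L[1][1] = 3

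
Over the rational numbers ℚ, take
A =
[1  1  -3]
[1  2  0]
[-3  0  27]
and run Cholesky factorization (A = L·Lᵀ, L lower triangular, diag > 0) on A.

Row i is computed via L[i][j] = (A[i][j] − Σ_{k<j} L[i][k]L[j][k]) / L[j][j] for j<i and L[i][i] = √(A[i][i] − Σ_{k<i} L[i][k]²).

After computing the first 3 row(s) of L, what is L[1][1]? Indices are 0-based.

L[1][1] = 1

Step 1: L[0][0] = √(1) = 1.
  L[1][0] = (1) / L[0][0] = 1.
Step 2: L[1][1] = √(1) = 1.
  L[2][0] = (-3) / L[0][0] = -3.
  L[2][1] = (3) / L[1][1] = 3.
Step 3: L[2][2] = √(9) = 3.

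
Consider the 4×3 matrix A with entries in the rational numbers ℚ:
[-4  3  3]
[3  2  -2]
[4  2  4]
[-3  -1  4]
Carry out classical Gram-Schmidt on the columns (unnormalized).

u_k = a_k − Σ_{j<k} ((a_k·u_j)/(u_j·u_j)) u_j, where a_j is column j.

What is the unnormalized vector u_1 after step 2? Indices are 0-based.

Step 1: u_0 = a_0 = (-4, 3, 4, -3).
Step 2: u_1 = a_1 − (1/10)·u_0 = (17/5, 17/10, 8/5, -7/10).

u_1 = (17/5, 17/10, 8/5, -7/10)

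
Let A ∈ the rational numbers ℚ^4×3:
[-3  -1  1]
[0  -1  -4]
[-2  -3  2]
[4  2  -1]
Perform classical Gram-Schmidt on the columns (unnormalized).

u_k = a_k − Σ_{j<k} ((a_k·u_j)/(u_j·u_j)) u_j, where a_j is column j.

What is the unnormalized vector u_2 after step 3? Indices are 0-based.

Step 1: u_0 = a_0 = (-3, 0, -2, 4).
Step 2: u_1 = a_1 − (17/29)·u_0 = (22/29, -1, -53/29, -10/29).
Step 3: u_2 = a_2 − (-11/29)·u_0 − (21/73)·u_1 = (-26/73, -271/73, 129/73, 45/73).

u_2 = (-26/73, -271/73, 129/73, 45/73)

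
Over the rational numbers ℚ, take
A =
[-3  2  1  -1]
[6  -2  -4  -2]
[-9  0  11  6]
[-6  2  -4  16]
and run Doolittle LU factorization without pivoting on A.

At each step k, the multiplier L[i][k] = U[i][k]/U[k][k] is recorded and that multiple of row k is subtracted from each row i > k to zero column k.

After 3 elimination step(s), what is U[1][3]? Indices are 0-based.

U[1][3] = -4

[col 0] pivot -3
  R1 -= -2*R0 → (0, 2, -2, -4)  (L[1][0] := -2)
  R2 -= 3*R0 → (0, -6, 8, 9)  (L[2][0] := 3)
  R3 -= 2*R0 → (0, -2, -6, 18)  (L[3][0] := 2)
[col 1] pivot 2
  R2 -= -3*R1 → (0, 0, 2, -3)  (L[2][1] := -3)
  R3 -= -1*R1 → (0, 0, -8, 14)  (L[3][1] := -1)
[col 2] pivot 2
  R3 -= -4*R2 → (0, 0, 0, 2)  (L[3][2] := -4)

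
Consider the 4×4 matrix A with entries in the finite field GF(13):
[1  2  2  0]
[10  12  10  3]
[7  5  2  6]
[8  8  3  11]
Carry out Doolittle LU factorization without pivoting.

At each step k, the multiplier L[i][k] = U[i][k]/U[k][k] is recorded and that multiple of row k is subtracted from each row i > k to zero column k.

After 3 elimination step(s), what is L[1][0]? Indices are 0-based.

L[1][0] = 10

Step 1: pivot at (0,0) is 1.
  row1 ← row1 − (10)·row0  ⇒  L[1][0]=10, U row1=(0, 5, 3, 3)
  row2 ← row2 − (7)·row0  ⇒  L[2][0]=7, U row2=(0, 4, 1, 6)
  row3 ← row3 − (8)·row0  ⇒  L[3][0]=8, U row3=(0, 5, 0, 11)
Step 2: pivot at (1,1) is 5.
  row2 ← row2 − (6)·row1  ⇒  L[2][1]=6, U row2=(0, 0, 9, 1)
  row3 ← row3 − (1)·row1  ⇒  L[3][1]=1, U row3=(0, 0, 10, 8)
Step 3: pivot at (2,2) is 9.
  row3 ← row3 − (4)·row2  ⇒  L[3][2]=4, U row3=(0, 0, 0, 4)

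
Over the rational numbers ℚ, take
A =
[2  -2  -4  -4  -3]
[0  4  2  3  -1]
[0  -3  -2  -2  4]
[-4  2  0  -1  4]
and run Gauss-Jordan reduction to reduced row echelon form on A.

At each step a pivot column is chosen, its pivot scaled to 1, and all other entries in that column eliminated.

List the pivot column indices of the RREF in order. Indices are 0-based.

pivot columns: 0, 1, 2, 3

pivot(0,0)=2: scale R0 → (1, -1, -2, -2, -3/2)
  clear (3,0): R3 −= (-4)R0 → (0, -2, -8, -9, -2)
pivot(1,1)=4: scale R1 → (0, 1, 1/2, 3/4, -1/4)
  clear (0,1): R0 −= (-1)R1 → (1, 0, -3/2, -5/4, -7/4)
  clear (2,1): R2 −= (-3)R1 → (0, 0, -1/2, 1/4, 13/4)
  clear (3,1): R3 −= (-2)R1 → (0, 0, -7, -15/2, -5/2)
pivot(2,2)=-1/2: scale R2 → (0, 0, 1, -1/2, -13/2)
  clear (0,2): R0 −= (-3/2)R2 → (1, 0, 0, -2, -23/2)
  clear (1,2): R1 −= (1/2)R2 → (0, 1, 0, 1, 3)
  clear (3,2): R3 −= (-7)R2 → (0, 0, 0, -11, -48)
pivot(3,3)=-11: scale R3 → (0, 0, 0, 1, 48/11)
  clear (0,3): R0 −= (-2)R3 → (1, 0, 0, 0, -61/22)
  clear (1,3): R1 −= (1)R3 → (0, 1, 0, 0, -15/11)
  clear (2,3): R2 −= (-1/2)R3 → (0, 0, 1, 0, -95/22)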